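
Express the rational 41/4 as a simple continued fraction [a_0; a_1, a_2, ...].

Run the Euclidean algorithm on 41 and 4; the successive quotients are the partial quotients a_0, a_1, ... (each step inverts the fractional part left over by the previous one):
  41 = 10*4 + 1, so a_0 = 10.
  4 = 4*1 + 0, so a_1 = 4.
The remainder reaches 0 after 2 divisions, so the expansion has 2 partial quotients, read off in order.

[10; 4]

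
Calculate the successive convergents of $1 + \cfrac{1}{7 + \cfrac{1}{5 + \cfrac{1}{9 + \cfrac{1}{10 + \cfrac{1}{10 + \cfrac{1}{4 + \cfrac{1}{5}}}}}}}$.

Using the convergent recurrence p_i = a_i*p_{i-1} + p_{i-2}, q_i = a_i*q_{i-1} + q_{i-2} with p_{-2}=0, p_{-1}=1, q_{-2}=1, q_{-1}=0:
  i=0: a_0=1, p_0 = 1*1 + 0 = 1, q_0 = 1*0 + 1 = 1.
  i=1: a_1=7, p_1 = 7*1 + 1 = 8, q_1 = 7*1 + 0 = 7.
  i=2: a_2=5, p_2 = 5*8 + 1 = 41, q_2 = 5*7 + 1 = 36.
  i=3: a_3=9, p_3 = 9*41 + 8 = 377, q_3 = 9*36 + 7 = 331.
  i=4: a_4=10, p_4 = 10*377 + 41 = 3811, q_4 = 10*331 + 36 = 3346.
  i=5: a_5=10, p_5 = 10*3811 + 377 = 38487, q_5 = 10*3346 + 331 = 33791.
  i=6: a_6=4, p_6 = 4*38487 + 3811 = 157759, q_6 = 4*33791 + 3346 = 138510.
  i=7: a_7=5, p_7 = 5*157759 + 38487 = 827282, q_7 = 5*138510 + 33791 = 726341.

1/1, 8/7, 41/36, 377/331, 3811/3346, 38487/33791, 157759/138510, 827282/726341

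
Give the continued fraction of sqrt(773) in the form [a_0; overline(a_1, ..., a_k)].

[27; overline(1, 4, 13, 1, 2, 2, 1, 13, 4, 1, 54)]

Write x_i = (sqrt(773) + m_i)/d_i with (m_0, d_0) = (0, 1). a_0 = floor(sqrt(773)) = 27, since 27^2 = 729 <= 773 < 784 = 28^2.
Iterate m_{i+1} = d_i*a_i - m_i, d_{i+1} = (773 - m_{i+1}^2)/d_i, a_{i+1} = floor((a_0 + m_{i+1})/d_{i+1}):
  m_1 = 1*27 - 0 = 27, d_1 = (773 - 27^2)/1 = 44/1 = 44, a_1 = floor((27 + 27)/44) = 1.
  m_2 = 44*1 - 27 = 17, d_2 = (773 - 17^2)/44 = 484/44 = 11, a_2 = floor((27 + 17)/11) = 4.
  m_3 = 11*4 - 17 = 27, d_3 = (773 - 27^2)/11 = 44/11 = 4, a_3 = floor((27 + 27)/4) = 13.
  m_4 = 4*13 - 27 = 25, d_4 = (773 - 25^2)/4 = 148/4 = 37, a_4 = floor((27 + 25)/37) = 1.
  m_5 = 37*1 - 25 = 12, d_5 = (773 - 12^2)/37 = 629/37 = 17, a_5 = floor((27 + 12)/17) = 2.
  m_6 = 17*2 - 12 = 22, d_6 = (773 - 22^2)/17 = 289/17 = 17, a_6 = floor((27 + 22)/17) = 2.
  m_7 = 17*2 - 22 = 12, d_7 = (773 - 12^2)/17 = 629/17 = 37, a_7 = floor((27 + 12)/37) = 1.
  m_8 = 37*1 - 12 = 25, d_8 = (773 - 25^2)/37 = 148/37 = 4, a_8 = floor((27 + 25)/4) = 13.
  m_9 = 4*13 - 25 = 27, d_9 = (773 - 27^2)/4 = 44/4 = 11, a_9 = floor((27 + 27)/11) = 4.
  m_10 = 11*4 - 27 = 17, d_10 = (773 - 17^2)/11 = 484/11 = 44, a_10 = floor((27 + 17)/44) = 1.
  m_11 = 44*1 - 17 = 27, d_11 = (773 - 27^2)/44 = 44/44 = 1, a_11 = floor((27 + 27)/1) = 54.
  m_12 = 1*54 - 27 = 27, d_12 = (773 - 27^2)/1 = 44/1 = 44: (m_12, d_12) = (m_1, d_1) = (27, 44), so from here the quotients repeat a_1, ..., a_11; the period length is 11.
Hence the expansion of sqrt(773) is a_0 = 27 followed by the repeating block 1, 4, 13, 1, 2, 2, 1, 13, 4, 1, 54 (period 11).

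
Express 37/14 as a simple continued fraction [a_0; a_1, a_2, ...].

[2; 1, 1, 1, 4]

Run the Euclidean algorithm on 37 and 14; the successive quotients are the partial quotients a_0, a_1, ... (each step inverts the fractional part left over by the previous one):
  37 = 2*14 + 9, so a_0 = 2.
  14 = 1*9 + 5, so a_1 = 1.
  9 = 1*5 + 4, so a_2 = 1.
  5 = 1*4 + 1, so a_3 = 1.
  4 = 4*1 + 0, so a_4 = 4.
The remainder reaches 0 after 5 divisions, so the expansion has 5 partial quotients, read off in order.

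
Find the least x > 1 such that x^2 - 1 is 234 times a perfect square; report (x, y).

(x, y) = (5201, 340)

First expand sqrt(234) as a continued fraction. With x_i = (sqrt(234) + m_i)/d_i and (m_0, d_0) = (0, 1): a_0 = floor(sqrt(234)) = 15, since 15^2 = 225 <= 234 < 256 = 16^2.
Iterate m_{i+1} = d_i*a_i - m_i, d_{i+1} = (234 - m_{i+1}^2)/d_i, a_{i+1} = floor((a_0 + m_{i+1})/d_{i+1}):
  m_1 = 1*15 - 0 = 15, d_1 = (234 - 15^2)/1 = 9/1 = 9, a_1 = floor((15 + 15)/9) = 3.
  m_2 = 9*3 - 15 = 12, d_2 = (234 - 12^2)/9 = 90/9 = 10, a_2 = floor((15 + 12)/10) = 2.
  m_3 = 10*2 - 12 = 8, d_3 = (234 - 8^2)/10 = 170/10 = 17, a_3 = floor((15 + 8)/17) = 1.
  m_4 = 17*1 - 8 = 9, d_4 = (234 - 9^2)/17 = 153/17 = 9, a_4 = floor((15 + 9)/9) = 2.
  m_5 = 9*2 - 9 = 9, d_5 = (234 - 9^2)/9 = 153/9 = 17, a_5 = floor((15 + 9)/17) = 1.
  m_6 = 17*1 - 9 = 8, d_6 = (234 - 8^2)/17 = 170/17 = 10, a_6 = floor((15 + 8)/10) = 2.
  m_7 = 10*2 - 8 = 12, d_7 = (234 - 12^2)/10 = 90/10 = 9, a_7 = floor((15 + 12)/9) = 3.
  m_8 = 9*3 - 12 = 15, d_8 = (234 - 15^2)/9 = 9/9 = 1, a_8 = floor((15 + 15)/1) = 30.
  m_9 = 1*30 - 15 = 15, d_9 = (234 - 15^2)/1 = 9/1 = 9: (m_9, d_9) = (m_1, d_1) = (15, 9), so from here the quotients repeat a_1, ..., a_8; the period length is 8.
So sqrt(234) = [15; (3, 2, 1, 2, 1, 2, 3, 30)] with period length k = 8.
k is even, so the fundamental solution of x^2 - 234y^2 = 1 is (p_{k-1}, q_{k-1}) = (p_7, q_7); compute convergents through index 7.
Convergents (p_i = a_i*p_{i-1} + p_{i-2}, q_i = a_i*q_{i-1} + q_{i-2} with p_{-2}=0, p_{-1}=1, q_{-2}=1, q_{-1}=0):
  i=0: a_0=15, p_0 = 15*1 + 0 = 15, q_0 = 15*0 + 1 = 1.
  i=1: a_1=3, p_1 = 3*15 + 1 = 46, q_1 = 3*1 + 0 = 3.
  i=2: a_2=2, p_2 = 2*46 + 15 = 107, q_2 = 2*3 + 1 = 7.
  i=3: a_3=1, p_3 = 1*107 + 46 = 153, q_3 = 1*7 + 3 = 10.
  i=4: a_4=2, p_4 = 2*153 + 107 = 413, q_4 = 2*10 + 7 = 27.
  i=5: a_5=1, p_5 = 1*413 + 153 = 566, q_5 = 1*27 + 10 = 37.
  i=6: a_6=2, p_6 = 2*566 + 413 = 1545, q_6 = 2*37 + 27 = 101.
  i=7: a_7=3, p_7 = 3*1545 + 566 = 5201, q_7 = 3*101 + 37 = 340.
Check: 5201^2 - 234*340^2 = 27050401 - 27050400 = 1, so (x, y) = (5201, 340) solves the equation, and by the theorem it is the least positive solution.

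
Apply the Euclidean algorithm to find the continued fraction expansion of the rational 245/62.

Run the Euclidean algorithm on 245 and 62; the successive quotients are the partial quotients a_0, a_1, ... (each step inverts the fractional part left over by the previous one):
  245 = 3*62 + 59, so a_0 = 3.
  62 = 1*59 + 3, so a_1 = 1.
  59 = 19*3 + 2, so a_2 = 19.
  3 = 1*2 + 1, so a_3 = 1.
  2 = 2*1 + 0, so a_4 = 2.
The remainder reaches 0 after 5 divisions, so the expansion has 5 partial quotients, read off in order.

[3; 1, 19, 1, 2]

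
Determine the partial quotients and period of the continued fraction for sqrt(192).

Write x_i = (sqrt(192) + m_i)/d_i with (m_0, d_0) = (0, 1). a_0 = floor(sqrt(192)) = 13, since 13^2 = 169 <= 192 < 196 = 14^2.
Iterate m_{i+1} = d_i*a_i - m_i, d_{i+1} = (192 - m_{i+1}^2)/d_i, a_{i+1} = floor((a_0 + m_{i+1})/d_{i+1}):
  m_1 = 1*13 - 0 = 13, d_1 = (192 - 13^2)/1 = 23/1 = 23, a_1 = floor((13 + 13)/23) = 1.
  m_2 = 23*1 - 13 = 10, d_2 = (192 - 10^2)/23 = 92/23 = 4, a_2 = floor((13 + 10)/4) = 5.
  m_3 = 4*5 - 10 = 10, d_3 = (192 - 10^2)/4 = 92/4 = 23, a_3 = floor((13 + 10)/23) = 1.
  m_4 = 23*1 - 10 = 13, d_4 = (192 - 13^2)/23 = 23/23 = 1, a_4 = floor((13 + 13)/1) = 26.
  m_5 = 1*26 - 13 = 13, d_5 = (192 - 13^2)/1 = 23/1 = 23: (m_5, d_5) = (m_1, d_1) = (13, 23), so from here the quotients repeat a_1, ..., a_4; the period length is 4.
Hence the expansion of sqrt(192) is a_0 = 13 followed by the repeating block 1, 5, 1, 26 (period 4).

[13; (1, 5, 1, 26)]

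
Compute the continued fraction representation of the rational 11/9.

Run the Euclidean algorithm on 11 and 9; the successive quotients are the partial quotients a_0, a_1, ... (each step inverts the fractional part left over by the previous one):
  11 = 1*9 + 2, so a_0 = 1.
  9 = 4*2 + 1, so a_1 = 4.
  2 = 2*1 + 0, so a_2 = 2.
The remainder reaches 0 after 3 divisions, so the expansion has 3 partial quotients, read off in order.

[1; 4, 2]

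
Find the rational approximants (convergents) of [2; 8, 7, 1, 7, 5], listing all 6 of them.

2/1, 17/8, 121/57, 138/65, 1087/512, 5573/2625

Using the convergent recurrence p_i = a_i*p_{i-1} + p_{i-2}, q_i = a_i*q_{i-1} + q_{i-2} with p_{-2}=0, p_{-1}=1, q_{-2}=1, q_{-1}=0:
  i=0: a_0=2, p_0 = 2*1 + 0 = 2, q_0 = 2*0 + 1 = 1.
  i=1: a_1=8, p_1 = 8*2 + 1 = 17, q_1 = 8*1 + 0 = 8.
  i=2: a_2=7, p_2 = 7*17 + 2 = 121, q_2 = 7*8 + 1 = 57.
  i=3: a_3=1, p_3 = 1*121 + 17 = 138, q_3 = 1*57 + 8 = 65.
  i=4: a_4=7, p_4 = 7*138 + 121 = 1087, q_4 = 7*65 + 57 = 512.
  i=5: a_5=5, p_5 = 5*1087 + 138 = 5573, q_5 = 5*512 + 65 = 2625.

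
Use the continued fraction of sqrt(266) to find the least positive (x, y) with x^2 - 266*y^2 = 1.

(x, y) = (685, 42)

First expand sqrt(266) as a continued fraction. With x_i = (sqrt(266) + m_i)/d_i and (m_0, d_0) = (0, 1): a_0 = floor(sqrt(266)) = 16, since 16^2 = 256 <= 266 < 289 = 17^2.
Iterate m_{i+1} = d_i*a_i - m_i, d_{i+1} = (266 - m_{i+1}^2)/d_i, a_{i+1} = floor((a_0 + m_{i+1})/d_{i+1}):
  m_1 = 1*16 - 0 = 16, d_1 = (266 - 16^2)/1 = 10/1 = 10, a_1 = floor((16 + 16)/10) = 3.
  m_2 = 10*3 - 16 = 14, d_2 = (266 - 14^2)/10 = 70/10 = 7, a_2 = floor((16 + 14)/7) = 4.
  m_3 = 7*4 - 14 = 14, d_3 = (266 - 14^2)/7 = 70/7 = 10, a_3 = floor((16 + 14)/10) = 3.
  m_4 = 10*3 - 14 = 16, d_4 = (266 - 16^2)/10 = 10/10 = 1, a_4 = floor((16 + 16)/1) = 32.
  m_5 = 1*32 - 16 = 16, d_5 = (266 - 16^2)/1 = 10/1 = 10: (m_5, d_5) = (m_1, d_1) = (16, 10), so from here the quotients repeat a_1, ..., a_4; the period length is 4.
So sqrt(266) = [16; (3, 4, 3, 32)] with period length k = 4.
k is even, so the fundamental solution of x^2 - 266y^2 = 1 is (p_{k-1}, q_{k-1}) = (p_3, q_3); compute convergents through index 3.
Convergents (p_i = a_i*p_{i-1} + p_{i-2}, q_i = a_i*q_{i-1} + q_{i-2} with p_{-2}=0, p_{-1}=1, q_{-2}=1, q_{-1}=0):
  i=0: a_0=16, p_0 = 16*1 + 0 = 16, q_0 = 16*0 + 1 = 1.
  i=1: a_1=3, p_1 = 3*16 + 1 = 49, q_1 = 3*1 + 0 = 3.
  i=2: a_2=4, p_2 = 4*49 + 16 = 212, q_2 = 4*3 + 1 = 13.
  i=3: a_3=3, p_3 = 3*212 + 49 = 685, q_3 = 3*13 + 3 = 42.
Check: 685^2 - 266*42^2 = 469225 - 469224 = 1, so (x, y) = (685, 42) solves the equation, and by the theorem it is the least positive solution.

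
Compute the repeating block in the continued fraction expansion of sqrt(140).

[11; (1, 4, 1, 22)]

Write x_i = (sqrt(140) + m_i)/d_i with (m_0, d_0) = (0, 1). a_0 = floor(sqrt(140)) = 11, since 11^2 = 121 <= 140 < 144 = 12^2.
Iterate m_{i+1} = d_i*a_i - m_i, d_{i+1} = (140 - m_{i+1}^2)/d_i, a_{i+1} = floor((a_0 + m_{i+1})/d_{i+1}):
  m_1 = 1*11 - 0 = 11, d_1 = (140 - 11^2)/1 = 19/1 = 19, a_1 = floor((11 + 11)/19) = 1.
  m_2 = 19*1 - 11 = 8, d_2 = (140 - 8^2)/19 = 76/19 = 4, a_2 = floor((11 + 8)/4) = 4.
  m_3 = 4*4 - 8 = 8, d_3 = (140 - 8^2)/4 = 76/4 = 19, a_3 = floor((11 + 8)/19) = 1.
  m_4 = 19*1 - 8 = 11, d_4 = (140 - 11^2)/19 = 19/19 = 1, a_4 = floor((11 + 11)/1) = 22.
  m_5 = 1*22 - 11 = 11, d_5 = (140 - 11^2)/1 = 19/1 = 19: (m_5, d_5) = (m_1, d_1) = (11, 19), so from here the quotients repeat a_1, ..., a_4; the period length is 4.
Hence the expansion of sqrt(140) is a_0 = 11 followed by the repeating block 1, 4, 1, 22 (period 4).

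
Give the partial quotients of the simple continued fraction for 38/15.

Run the Euclidean algorithm on 38 and 15; the successive quotients are the partial quotients a_0, a_1, ... (each step inverts the fractional part left over by the previous one):
  38 = 2*15 + 8, so a_0 = 2.
  15 = 1*8 + 7, so a_1 = 1.
  8 = 1*7 + 1, so a_2 = 1.
  7 = 7*1 + 0, so a_3 = 7.
The remainder reaches 0 after 4 divisions, so the expansion has 4 partial quotients, read off in order.

[2; 1, 1, 7]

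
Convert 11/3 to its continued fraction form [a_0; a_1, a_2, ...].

Run the Euclidean algorithm on 11 and 3; the successive quotients are the partial quotients a_0, a_1, ... (each step inverts the fractional part left over by the previous one):
  11 = 3*3 + 2, so a_0 = 3.
  3 = 1*2 + 1, so a_1 = 1.
  2 = 2*1 + 0, so a_2 = 2.
The remainder reaches 0 after 3 divisions, so the expansion has 3 partial quotients, read off in order.

[3; 1, 2]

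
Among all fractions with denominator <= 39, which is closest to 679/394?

Expand x = 679/394 as a continued fraction with the Euclidean algorithm:
  679 = 1*394 + 285, so a_0 = 1.
  394 = 1*285 + 109, so a_1 = 1.
  285 = 2*109 + 67, so a_2 = 2.
  109 = 1*67 + 42, so a_3 = 1.
  67 = 1*42 + 25, so a_4 = 1.
  42 = 1*25 + 17, so a_5 = 1.
  25 = 1*17 + 8, so a_6 = 1.
  17 = 2*8 + 1, so a_7 = 2.
  8 = 8*1 + 0, so a_8 = 8.
so x = [1; 1, 2, 1, 1, 1, 1, 2, 8].
Convergents (p_i = a_i*p_{i-1} + p_{i-2}, q_i = a_i*q_{i-1} + q_{i-2} with p_{-2}=0, p_{-1}=1, q_{-2}=1, q_{-1}=0), until the denominator exceeds 39:
  i=0: a_0=1, p_0 = 1*1 + 0 = 1, q_0 = 1*0 + 1 = 1.
  i=1: a_1=1, p_1 = 1*1 + 1 = 2, q_1 = 1*1 + 0 = 1.
  i=2: a_2=2, p_2 = 2*2 + 1 = 5, q_2 = 2*1 + 1 = 3.
  i=3: a_3=1, p_3 = 1*5 + 2 = 7, q_3 = 1*3 + 1 = 4.
  i=4: a_4=1, p_4 = 1*7 + 5 = 12, q_4 = 1*4 + 3 = 7.
  i=5: a_5=1, p_5 = 1*12 + 7 = 19, q_5 = 1*7 + 4 = 11.
  i=6: a_6=1, p_6 = 1*19 + 12 = 31, q_6 = 1*11 + 7 = 18.
  i=7: a_7=2, p_7 = 2*31 + 19 = 81, q_7 = 2*18 + 11 = 47.
q_7 = 47 > 39, so the last convergent with denominator <= 39 is p_6/q_6 = 31/18.
The closest fraction with denominator <= 39 is either p_6/q_6 or the intermediate fraction (k*p_6 + p_5)/(k*q_6 + q_5) with the largest k >= 1 whose denominator stays <= 39; these approach x as k grows, and every other convergent or intermediate fraction in range is farther away.
Largest k: floor((39 - q_5)/q_6) = floor((39 - 11)/18) = 1.
That gives (1*31 + 19)/(1*18 + 11) = 50/29.
Compare the errors: |x - 31/18| = |679*18 - 31*394|/(394*18) = 8/7092, and |x - 50/29| = |679*29 - 50*394|/(394*29) = 9/11426.
Cross-multiplying, 9*7092 = 63828 < 91408 = 8*11426, so 9/11426 is smaller: the intermediate fraction 50/29 is closer to x than 31/18.

50/29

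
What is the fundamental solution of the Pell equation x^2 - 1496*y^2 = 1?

(x, y) = (3365, 87)

First expand sqrt(1496) as a continued fraction. With x_i = (sqrt(1496) + m_i)/d_i and (m_0, d_0) = (0, 1): a_0 = floor(sqrt(1496)) = 38, since 38^2 = 1444 <= 1496 < 1521 = 39^2.
Iterate m_{i+1} = d_i*a_i - m_i, d_{i+1} = (1496 - m_{i+1}^2)/d_i, a_{i+1} = floor((a_0 + m_{i+1})/d_{i+1}):
  m_1 = 1*38 - 0 = 38, d_1 = (1496 - 38^2)/1 = 52/1 = 52, a_1 = floor((38 + 38)/52) = 1.
  m_2 = 52*1 - 38 = 14, d_2 = (1496 - 14^2)/52 = 1300/52 = 25, a_2 = floor((38 + 14)/25) = 2.
  m_3 = 25*2 - 14 = 36, d_3 = (1496 - 36^2)/25 = 200/25 = 8, a_3 = floor((38 + 36)/8) = 9.
  m_4 = 8*9 - 36 = 36, d_4 = (1496 - 36^2)/8 = 200/8 = 25, a_4 = floor((38 + 36)/25) = 2.
  m_5 = 25*2 - 36 = 14, d_5 = (1496 - 14^2)/25 = 1300/25 = 52, a_5 = floor((38 + 14)/52) = 1.
  m_6 = 52*1 - 14 = 38, d_6 = (1496 - 38^2)/52 = 52/52 = 1, a_6 = floor((38 + 38)/1) = 76.
  m_7 = 1*76 - 38 = 38, d_7 = (1496 - 38^2)/1 = 52/1 = 52: (m_7, d_7) = (m_1, d_1) = (38, 52), so from here the quotients repeat a_1, ..., a_6; the period length is 6.
So sqrt(1496) = [38; (1, 2, 9, 2, 1, 76)] with period length k = 6.
k is even, so the fundamental solution of x^2 - 1496y^2 = 1 is (p_{k-1}, q_{k-1}) = (p_5, q_5); compute convergents through index 5.
Convergents (p_i = a_i*p_{i-1} + p_{i-2}, q_i = a_i*q_{i-1} + q_{i-2} with p_{-2}=0, p_{-1}=1, q_{-2}=1, q_{-1}=0):
  i=0: a_0=38, p_0 = 38*1 + 0 = 38, q_0 = 38*0 + 1 = 1.
  i=1: a_1=1, p_1 = 1*38 + 1 = 39, q_1 = 1*1 + 0 = 1.
  i=2: a_2=2, p_2 = 2*39 + 38 = 116, q_2 = 2*1 + 1 = 3.
  i=3: a_3=9, p_3 = 9*116 + 39 = 1083, q_3 = 9*3 + 1 = 28.
  i=4: a_4=2, p_4 = 2*1083 + 116 = 2282, q_4 = 2*28 + 3 = 59.
  i=5: a_5=1, p_5 = 1*2282 + 1083 = 3365, q_5 = 1*59 + 28 = 87.
Check: 3365^2 - 1496*87^2 = 11323225 - 11323224 = 1, so (x, y) = (3365, 87) solves the equation, and by the theorem it is the least positive solution.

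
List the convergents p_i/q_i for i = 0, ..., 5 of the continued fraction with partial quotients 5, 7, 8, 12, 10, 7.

5/1, 36/7, 293/57, 3552/691, 35813/6967, 254243/49460

Using the convergent recurrence p_i = a_i*p_{i-1} + p_{i-2}, q_i = a_i*q_{i-1} + q_{i-2} with p_{-2}=0, p_{-1}=1, q_{-2}=1, q_{-1}=0:
  i=0: a_0=5, p_0 = 5*1 + 0 = 5, q_0 = 5*0 + 1 = 1.
  i=1: a_1=7, p_1 = 7*5 + 1 = 36, q_1 = 7*1 + 0 = 7.
  i=2: a_2=8, p_2 = 8*36 + 5 = 293, q_2 = 8*7 + 1 = 57.
  i=3: a_3=12, p_3 = 12*293 + 36 = 3552, q_3 = 12*57 + 7 = 691.
  i=4: a_4=10, p_4 = 10*3552 + 293 = 35813, q_4 = 10*691 + 57 = 6967.
  i=5: a_5=7, p_5 = 7*35813 + 3552 = 254243, q_5 = 7*6967 + 691 = 49460.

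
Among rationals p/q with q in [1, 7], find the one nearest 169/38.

Expand x = 169/38 as a continued fraction with the Euclidean algorithm:
  169 = 4*38 + 17, so a_0 = 4.
  38 = 2*17 + 4, so a_1 = 2.
  17 = 4*4 + 1, so a_2 = 4.
  4 = 4*1 + 0, so a_3 = 4.
so x = [4; 2, 4, 4].
Convergents (p_i = a_i*p_{i-1} + p_{i-2}, q_i = a_i*q_{i-1} + q_{i-2} with p_{-2}=0, p_{-1}=1, q_{-2}=1, q_{-1}=0), until the denominator exceeds 7:
  i=0: a_0=4, p_0 = 4*1 + 0 = 4, q_0 = 4*0 + 1 = 1.
  i=1: a_1=2, p_1 = 2*4 + 1 = 9, q_1 = 2*1 + 0 = 2.
  i=2: a_2=4, p_2 = 4*9 + 4 = 40, q_2 = 4*2 + 1 = 9.
q_2 = 9 > 7, so the last convergent with denominator <= 7 is p_1/q_1 = 9/2.
The closest fraction with denominator <= 7 is either p_1/q_1 or the intermediate fraction (k*p_1 + p_0)/(k*q_1 + q_0) with the largest k >= 1 whose denominator stays <= 7; these approach x as k grows, and every other convergent or intermediate fraction in range is farther away.
Largest k: floor((7 - q_0)/q_1) = floor((7 - 1)/2) = 3.
That gives (3*9 + 4)/(3*2 + 1) = 31/7.
Compare the errors: |x - 9/2| = |169*2 - 9*38|/(38*2) = 4/76, and |x - 31/7| = |169*7 - 31*38|/(38*7) = 5/266.
Cross-multiplying, 5*76 = 380 < 1064 = 4*266, so 5/266 is smaller: the intermediate fraction 31/7 is closer to x than 9/2.

31/7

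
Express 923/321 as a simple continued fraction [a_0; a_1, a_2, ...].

[2; 1, 7, 40]

Run the Euclidean algorithm on 923 and 321; the successive quotients are the partial quotients a_0, a_1, ... (each step inverts the fractional part left over by the previous one):
  923 = 2*321 + 281, so a_0 = 2.
  321 = 1*281 + 40, so a_1 = 1.
  281 = 7*40 + 1, so a_2 = 7.
  40 = 40*1 + 0, so a_3 = 40.
The remainder reaches 0 after 4 divisions, so the expansion has 4 partial quotients, read off in order.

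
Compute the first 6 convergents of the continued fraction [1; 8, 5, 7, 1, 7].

Using the convergent recurrence p_i = a_i*p_{i-1} + p_{i-2}, q_i = a_i*q_{i-1} + q_{i-2} with p_{-2}=0, p_{-1}=1, q_{-2}=1, q_{-1}=0:
  i=0: a_0=1, p_0 = 1*1 + 0 = 1, q_0 = 1*0 + 1 = 1.
  i=1: a_1=8, p_1 = 8*1 + 1 = 9, q_1 = 8*1 + 0 = 8.
  i=2: a_2=5, p_2 = 5*9 + 1 = 46, q_2 = 5*8 + 1 = 41.
  i=3: a_3=7, p_3 = 7*46 + 9 = 331, q_3 = 7*41 + 8 = 295.
  i=4: a_4=1, p_4 = 1*331 + 46 = 377, q_4 = 1*295 + 41 = 336.
  i=5: a_5=7, p_5 = 7*377 + 331 = 2970, q_5 = 7*336 + 295 = 2647.

1/1, 9/8, 46/41, 331/295, 377/336, 2970/2647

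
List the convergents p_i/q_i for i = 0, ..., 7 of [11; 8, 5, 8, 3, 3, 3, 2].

11/1, 89/8, 456/41, 3737/336, 11667/1049, 38738/3483, 127881/11498, 294500/26479

Using the convergent recurrence p_i = a_i*p_{i-1} + p_{i-2}, q_i = a_i*q_{i-1} + q_{i-2} with p_{-2}=0, p_{-1}=1, q_{-2}=1, q_{-1}=0:
  i=0: a_0=11, p_0 = 11*1 + 0 = 11, q_0 = 11*0 + 1 = 1.
  i=1: a_1=8, p_1 = 8*11 + 1 = 89, q_1 = 8*1 + 0 = 8.
  i=2: a_2=5, p_2 = 5*89 + 11 = 456, q_2 = 5*8 + 1 = 41.
  i=3: a_3=8, p_3 = 8*456 + 89 = 3737, q_3 = 8*41 + 8 = 336.
  i=4: a_4=3, p_4 = 3*3737 + 456 = 11667, q_4 = 3*336 + 41 = 1049.
  i=5: a_5=3, p_5 = 3*11667 + 3737 = 38738, q_5 = 3*1049 + 336 = 3483.
  i=6: a_6=3, p_6 = 3*38738 + 11667 = 127881, q_6 = 3*3483 + 1049 = 11498.
  i=7: a_7=2, p_7 = 2*127881 + 38738 = 294500, q_7 = 2*11498 + 3483 = 26479.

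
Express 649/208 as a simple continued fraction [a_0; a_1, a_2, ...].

[3; 8, 3, 8]

Run the Euclidean algorithm on 649 and 208; the successive quotients are the partial quotients a_0, a_1, ... (each step inverts the fractional part left over by the previous one):
  649 = 3*208 + 25, so a_0 = 3.
  208 = 8*25 + 8, so a_1 = 8.
  25 = 3*8 + 1, so a_2 = 3.
  8 = 8*1 + 0, so a_3 = 8.
The remainder reaches 0 after 4 divisions, so the expansion has 4 partial quotients, read off in order.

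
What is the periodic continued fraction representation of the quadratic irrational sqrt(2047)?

Write x_i = (sqrt(2047) + m_i)/d_i with (m_0, d_0) = (0, 1). a_0 = floor(sqrt(2047)) = 45, since 45^2 = 2025 <= 2047 < 2116 = 46^2.
Iterate m_{i+1} = d_i*a_i - m_i, d_{i+1} = (2047 - m_{i+1}^2)/d_i, a_{i+1} = floor((a_0 + m_{i+1})/d_{i+1}):
  m_1 = 1*45 - 0 = 45, d_1 = (2047 - 45^2)/1 = 22/1 = 22, a_1 = floor((45 + 45)/22) = 4.
  m_2 = 22*4 - 45 = 43, d_2 = (2047 - 43^2)/22 = 198/22 = 9, a_2 = floor((45 + 43)/9) = 9.
  m_3 = 9*9 - 43 = 38, d_3 = (2047 - 38^2)/9 = 603/9 = 67, a_3 = floor((45 + 38)/67) = 1.
  m_4 = 67*1 - 38 = 29, d_4 = (2047 - 29^2)/67 = 1206/67 = 18, a_4 = floor((45 + 29)/18) = 4.
  m_5 = 18*4 - 29 = 43, d_5 = (2047 - 43^2)/18 = 198/18 = 11, a_5 = floor((45 + 43)/11) = 8.
  m_6 = 11*8 - 43 = 45, d_6 = (2047 - 45^2)/11 = 22/11 = 2, a_6 = floor((45 + 45)/2) = 45.
  m_7 = 2*45 - 45 = 45, d_7 = (2047 - 45^2)/2 = 22/2 = 11, a_7 = floor((45 + 45)/11) = 8.
  m_8 = 11*8 - 45 = 43, d_8 = (2047 - 43^2)/11 = 198/11 = 18, a_8 = floor((45 + 43)/18) = 4.
  m_9 = 18*4 - 43 = 29, d_9 = (2047 - 29^2)/18 = 1206/18 = 67, a_9 = floor((45 + 29)/67) = 1.
  m_10 = 67*1 - 29 = 38, d_10 = (2047 - 38^2)/67 = 603/67 = 9, a_10 = floor((45 + 38)/9) = 9.
  m_11 = 9*9 - 38 = 43, d_11 = (2047 - 43^2)/9 = 198/9 = 22, a_11 = floor((45 + 43)/22) = 4.
  m_12 = 22*4 - 43 = 45, d_12 = (2047 - 45^2)/22 = 22/22 = 1, a_12 = floor((45 + 45)/1) = 90.
  m_13 = 1*90 - 45 = 45, d_13 = (2047 - 45^2)/1 = 22/1 = 22: (m_13, d_13) = (m_1, d_1) = (45, 22), so from here the quotients repeat a_1, ..., a_12; the period length is 12.
Hence the expansion of sqrt(2047) is a_0 = 45 followed by the repeating block 4, 9, 1, 4, 8, 45, 8, 4, 1, 9, 4, 90 (period 12).

[45; (4, 9, 1, 4, 8, 45, 8, 4, 1, 9, 4, 90)]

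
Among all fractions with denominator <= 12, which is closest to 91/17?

59/11

Expand x = 91/17 as a continued fraction with the Euclidean algorithm:
  91 = 5*17 + 6, so a_0 = 5.
  17 = 2*6 + 5, so a_1 = 2.
  6 = 1*5 + 1, so a_2 = 1.
  5 = 5*1 + 0, so a_3 = 5.
so x = [5; 2, 1, 5].
Convergents (p_i = a_i*p_{i-1} + p_{i-2}, q_i = a_i*q_{i-1} + q_{i-2} with p_{-2}=0, p_{-1}=1, q_{-2}=1, q_{-1}=0), until the denominator exceeds 12:
  i=0: a_0=5, p_0 = 5*1 + 0 = 5, q_0 = 5*0 + 1 = 1.
  i=1: a_1=2, p_1 = 2*5 + 1 = 11, q_1 = 2*1 + 0 = 2.
  i=2: a_2=1, p_2 = 1*11 + 5 = 16, q_2 = 1*2 + 1 = 3.
  i=3: a_3=5, p_3 = 5*16 + 11 = 91, q_3 = 5*3 + 2 = 17.
q_3 = 17 > 12, so the last convergent with denominator <= 12 is p_2/q_2 = 16/3.
The closest fraction with denominator <= 12 is either p_2/q_2 or the intermediate fraction (k*p_2 + p_1)/(k*q_2 + q_1) with the largest k >= 1 whose denominator stays <= 12; these approach x as k grows, and every other convergent or intermediate fraction in range is farther away.
Largest k: floor((12 - q_1)/q_2) = floor((12 - 2)/3) = 3.
That gives (3*16 + 11)/(3*3 + 2) = 59/11.
Compare the errors: |x - 16/3| = |91*3 - 16*17|/(17*3) = 1/51, and |x - 59/11| = |91*11 - 59*17|/(17*11) = 2/187.
Cross-multiplying, 2*51 = 102 < 187 = 1*187, so 2/187 is smaller: the intermediate fraction 59/11 is closer to x than 16/3.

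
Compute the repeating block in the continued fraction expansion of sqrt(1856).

[43; (12, 3, 2, 1, 3, 21, 3, 1, 2, 3, 12, 86)]

Write x_i = (sqrt(1856) + m_i)/d_i with (m_0, d_0) = (0, 1). a_0 = floor(sqrt(1856)) = 43, since 43^2 = 1849 <= 1856 < 1936 = 44^2.
Iterate m_{i+1} = d_i*a_i - m_i, d_{i+1} = (1856 - m_{i+1}^2)/d_i, a_{i+1} = floor((a_0 + m_{i+1})/d_{i+1}):
  m_1 = 1*43 - 0 = 43, d_1 = (1856 - 43^2)/1 = 7/1 = 7, a_1 = floor((43 + 43)/7) = 12.
  m_2 = 7*12 - 43 = 41, d_2 = (1856 - 41^2)/7 = 175/7 = 25, a_2 = floor((43 + 41)/25) = 3.
  m_3 = 25*3 - 41 = 34, d_3 = (1856 - 34^2)/25 = 700/25 = 28, a_3 = floor((43 + 34)/28) = 2.
  m_4 = 28*2 - 34 = 22, d_4 = (1856 - 22^2)/28 = 1372/28 = 49, a_4 = floor((43 + 22)/49) = 1.
  m_5 = 49*1 - 22 = 27, d_5 = (1856 - 27^2)/49 = 1127/49 = 23, a_5 = floor((43 + 27)/23) = 3.
  m_6 = 23*3 - 27 = 42, d_6 = (1856 - 42^2)/23 = 92/23 = 4, a_6 = floor((43 + 42)/4) = 21.
  m_7 = 4*21 - 42 = 42, d_7 = (1856 - 42^2)/4 = 92/4 = 23, a_7 = floor((43 + 42)/23) = 3.
  m_8 = 23*3 - 42 = 27, d_8 = (1856 - 27^2)/23 = 1127/23 = 49, a_8 = floor((43 + 27)/49) = 1.
  m_9 = 49*1 - 27 = 22, d_9 = (1856 - 22^2)/49 = 1372/49 = 28, a_9 = floor((43 + 22)/28) = 2.
  m_10 = 28*2 - 22 = 34, d_10 = (1856 - 34^2)/28 = 700/28 = 25, a_10 = floor((43 + 34)/25) = 3.
  m_11 = 25*3 - 34 = 41, d_11 = (1856 - 41^2)/25 = 175/25 = 7, a_11 = floor((43 + 41)/7) = 12.
  m_12 = 7*12 - 41 = 43, d_12 = (1856 - 43^2)/7 = 7/7 = 1, a_12 = floor((43 + 43)/1) = 86.
  m_13 = 1*86 - 43 = 43, d_13 = (1856 - 43^2)/1 = 7/1 = 7: (m_13, d_13) = (m_1, d_1) = (43, 7), so from here the quotients repeat a_1, ..., a_12; the period length is 12.
Hence the expansion of sqrt(1856) is a_0 = 43 followed by the repeating block 12, 3, 2, 1, 3, 21, 3, 1, 2, 3, 12, 86 (period 12).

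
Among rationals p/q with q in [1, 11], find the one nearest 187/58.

29/9

Expand x = 187/58 as a continued fraction with the Euclidean algorithm:
  187 = 3*58 + 13, so a_0 = 3.
  58 = 4*13 + 6, so a_1 = 4.
  13 = 2*6 + 1, so a_2 = 2.
  6 = 6*1 + 0, so a_3 = 6.
so x = [3; 4, 2, 6].
Convergents (p_i = a_i*p_{i-1} + p_{i-2}, q_i = a_i*q_{i-1} + q_{i-2} with p_{-2}=0, p_{-1}=1, q_{-2}=1, q_{-1}=0), until the denominator exceeds 11:
  i=0: a_0=3, p_0 = 3*1 + 0 = 3, q_0 = 3*0 + 1 = 1.
  i=1: a_1=4, p_1 = 4*3 + 1 = 13, q_1 = 4*1 + 0 = 4.
  i=2: a_2=2, p_2 = 2*13 + 3 = 29, q_2 = 2*4 + 1 = 9.
  i=3: a_3=6, p_3 = 6*29 + 13 = 187, q_3 = 6*9 + 4 = 58.
q_3 = 58 > 11, so the last convergent with denominator <= 11 is p_2/q_2 = 29/9.
The closest fraction with denominator <= 11 is either p_2/q_2 or the intermediate fraction (k*p_2 + p_1)/(k*q_2 + q_1) with the largest k >= 1 whose denominator stays <= 11; these approach x as k grows, and every other convergent or intermediate fraction in range is farther away.
Largest k: floor((11 - q_1)/q_2) = floor((11 - 4)/9) = 0.
Since k = 0, no intermediate fraction beyond p_2/q_2 has denominator <= 11, so the convergent 29/9 is the closest (its error is |187*9 - 29*58|/(58*9) = 1/522).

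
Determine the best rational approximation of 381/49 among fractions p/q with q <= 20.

Expand x = 381/49 as a continued fraction with the Euclidean algorithm:
  381 = 7*49 + 38, so a_0 = 7.
  49 = 1*38 + 11, so a_1 = 1.
  38 = 3*11 + 5, so a_2 = 3.
  11 = 2*5 + 1, so a_3 = 2.
  5 = 5*1 + 0, so a_4 = 5.
so x = [7; 1, 3, 2, 5].
Convergents (p_i = a_i*p_{i-1} + p_{i-2}, q_i = a_i*q_{i-1} + q_{i-2} with p_{-2}=0, p_{-1}=1, q_{-2}=1, q_{-1}=0), until the denominator exceeds 20:
  i=0: a_0=7, p_0 = 7*1 + 0 = 7, q_0 = 7*0 + 1 = 1.
  i=1: a_1=1, p_1 = 1*7 + 1 = 8, q_1 = 1*1 + 0 = 1.
  i=2: a_2=3, p_2 = 3*8 + 7 = 31, q_2 = 3*1 + 1 = 4.
  i=3: a_3=2, p_3 = 2*31 + 8 = 70, q_3 = 2*4 + 1 = 9.
  i=4: a_4=5, p_4 = 5*70 + 31 = 381, q_4 = 5*9 + 4 = 49.
q_4 = 49 > 20, so the last convergent with denominator <= 20 is p_3/q_3 = 70/9.
The closest fraction with denominator <= 20 is either p_3/q_3 or the intermediate fraction (k*p_3 + p_2)/(k*q_3 + q_2) with the largest k >= 1 whose denominator stays <= 20; these approach x as k grows, and every other convergent or intermediate fraction in range is farther away.
Largest k: floor((20 - q_2)/q_3) = floor((20 - 4)/9) = 1.
That gives (1*70 + 31)/(1*9 + 4) = 101/13.
Compare the errors: |x - 70/9| = |381*9 - 70*49|/(49*9) = 1/441, and |x - 101/13| = |381*13 - 101*49|/(49*13) = 4/637.
Cross-multiplying, 1*637 = 637 < 1764 = 4*441, so 1/441 is smaller: the convergent 70/9 is closer to x than 101/13.

70/9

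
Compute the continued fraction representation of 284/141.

Run the Euclidean algorithm on 284 and 141; the successive quotients are the partial quotients a_0, a_1, ... (each step inverts the fractional part left over by the previous one):
  284 = 2*141 + 2, so a_0 = 2.
  141 = 70*2 + 1, so a_1 = 70.
  2 = 2*1 + 0, so a_2 = 2.
The remainder reaches 0 after 3 divisions, so the expansion has 3 partial quotients, read off in order.

[2; 70, 2]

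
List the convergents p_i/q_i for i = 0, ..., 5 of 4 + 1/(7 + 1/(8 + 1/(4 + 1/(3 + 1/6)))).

4/1, 29/7, 236/57, 973/235, 3155/762, 19903/4807

Using the convergent recurrence p_i = a_i*p_{i-1} + p_{i-2}, q_i = a_i*q_{i-1} + q_{i-2} with p_{-2}=0, p_{-1}=1, q_{-2}=1, q_{-1}=0:
  i=0: a_0=4, p_0 = 4*1 + 0 = 4, q_0 = 4*0 + 1 = 1.
  i=1: a_1=7, p_1 = 7*4 + 1 = 29, q_1 = 7*1 + 0 = 7.
  i=2: a_2=8, p_2 = 8*29 + 4 = 236, q_2 = 8*7 + 1 = 57.
  i=3: a_3=4, p_3 = 4*236 + 29 = 973, q_3 = 4*57 + 7 = 235.
  i=4: a_4=3, p_4 = 3*973 + 236 = 3155, q_4 = 3*235 + 57 = 762.
  i=5: a_5=6, p_5 = 6*3155 + 973 = 19903, q_5 = 6*762 + 235 = 4807.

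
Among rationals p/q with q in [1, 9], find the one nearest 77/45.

12/7

Expand x = 77/45 as a continued fraction with the Euclidean algorithm:
  77 = 1*45 + 32, so a_0 = 1.
  45 = 1*32 + 13, so a_1 = 1.
  32 = 2*13 + 6, so a_2 = 2.
  13 = 2*6 + 1, so a_3 = 2.
  6 = 6*1 + 0, so a_4 = 6.
so x = [1; 1, 2, 2, 6].
Convergents (p_i = a_i*p_{i-1} + p_{i-2}, q_i = a_i*q_{i-1} + q_{i-2} with p_{-2}=0, p_{-1}=1, q_{-2}=1, q_{-1}=0), until the denominator exceeds 9:
  i=0: a_0=1, p_0 = 1*1 + 0 = 1, q_0 = 1*0 + 1 = 1.
  i=1: a_1=1, p_1 = 1*1 + 1 = 2, q_1 = 1*1 + 0 = 1.
  i=2: a_2=2, p_2 = 2*2 + 1 = 5, q_2 = 2*1 + 1 = 3.
  i=3: a_3=2, p_3 = 2*5 + 2 = 12, q_3 = 2*3 + 1 = 7.
  i=4: a_4=6, p_4 = 6*12 + 5 = 77, q_4 = 6*7 + 3 = 45.
q_4 = 45 > 9, so the last convergent with denominator <= 9 is p_3/q_3 = 12/7.
The closest fraction with denominator <= 9 is either p_3/q_3 or the intermediate fraction (k*p_3 + p_2)/(k*q_3 + q_2) with the largest k >= 1 whose denominator stays <= 9; these approach x as k grows, and every other convergent or intermediate fraction in range is farther away.
Largest k: floor((9 - q_2)/q_3) = floor((9 - 3)/7) = 0.
Since k = 0, no intermediate fraction beyond p_3/q_3 has denominator <= 9, so the convergent 12/7 is the closest (its error is |77*7 - 12*45|/(45*7) = 1/315).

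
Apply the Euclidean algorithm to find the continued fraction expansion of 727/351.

[2; 14, 25]

Run the Euclidean algorithm on 727 and 351; the successive quotients are the partial quotients a_0, a_1, ... (each step inverts the fractional part left over by the previous one):
  727 = 2*351 + 25, so a_0 = 2.
  351 = 14*25 + 1, so a_1 = 14.
  25 = 25*1 + 0, so a_2 = 25.
The remainder reaches 0 after 3 divisions, so the expansion has 3 partial quotients, read off in order.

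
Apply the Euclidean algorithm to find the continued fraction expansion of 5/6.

Run the Euclidean algorithm on 5 and 6; the successive quotients are the partial quotients a_0, a_1, ... (each step inverts the fractional part left over by the previous one):
  5 = 0*6 + 5, so a_0 = 0.
  6 = 1*5 + 1, so a_1 = 1.
  5 = 5*1 + 0, so a_2 = 5.
The remainder reaches 0 after 3 divisions, so the expansion has 3 partial quotients, read off in order.

[0; 1, 5]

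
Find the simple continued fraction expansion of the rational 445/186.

Run the Euclidean algorithm on 445 and 186; the successive quotients are the partial quotients a_0, a_1, ... (each step inverts the fractional part left over by the previous one):
  445 = 2*186 + 73, so a_0 = 2.
  186 = 2*73 + 40, so a_1 = 2.
  73 = 1*40 + 33, so a_2 = 1.
  40 = 1*33 + 7, so a_3 = 1.
  33 = 4*7 + 5, so a_4 = 4.
  7 = 1*5 + 2, so a_5 = 1.
  5 = 2*2 + 1, so a_6 = 2.
  2 = 2*1 + 0, so a_7 = 2.
The remainder reaches 0 after 8 divisions, so the expansion has 8 partial quotients, read off in order.

[2; 2, 1, 1, 4, 1, 2, 2]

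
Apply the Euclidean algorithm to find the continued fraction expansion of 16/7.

[2; 3, 2]

Run the Euclidean algorithm on 16 and 7; the successive quotients are the partial quotients a_0, a_1, ... (each step inverts the fractional part left over by the previous one):
  16 = 2*7 + 2, so a_0 = 2.
  7 = 3*2 + 1, so a_1 = 3.
  2 = 2*1 + 0, so a_2 = 2.
The remainder reaches 0 after 3 divisions, so the expansion has 3 partial quotients, read off in order.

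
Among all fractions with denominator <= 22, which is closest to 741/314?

Expand x = 741/314 as a continued fraction with the Euclidean algorithm:
  741 = 2*314 + 113, so a_0 = 2.
  314 = 2*113 + 88, so a_1 = 2.
  113 = 1*88 + 25, so a_2 = 1.
  88 = 3*25 + 13, so a_3 = 3.
  25 = 1*13 + 12, so a_4 = 1.
  13 = 1*12 + 1, so a_5 = 1.
  12 = 12*1 + 0, so a_6 = 12.
so x = [2; 2, 1, 3, 1, 1, 12].
Convergents (p_i = a_i*p_{i-1} + p_{i-2}, q_i = a_i*q_{i-1} + q_{i-2} with p_{-2}=0, p_{-1}=1, q_{-2}=1, q_{-1}=0), until the denominator exceeds 22:
  i=0: a_0=2, p_0 = 2*1 + 0 = 2, q_0 = 2*0 + 1 = 1.
  i=1: a_1=2, p_1 = 2*2 + 1 = 5, q_1 = 2*1 + 0 = 2.
  i=2: a_2=1, p_2 = 1*5 + 2 = 7, q_2 = 1*2 + 1 = 3.
  i=3: a_3=3, p_3 = 3*7 + 5 = 26, q_3 = 3*3 + 2 = 11.
  i=4: a_4=1, p_4 = 1*26 + 7 = 33, q_4 = 1*11 + 3 = 14.
  i=5: a_5=1, p_5 = 1*33 + 26 = 59, q_5 = 1*14 + 11 = 25.
q_5 = 25 > 22, so the last convergent with denominator <= 22 is p_4/q_4 = 33/14.
The closest fraction with denominator <= 22 is either p_4/q_4 or the intermediate fraction (k*p_4 + p_3)/(k*q_4 + q_3) with the largest k >= 1 whose denominator stays <= 22; these approach x as k grows, and every other convergent or intermediate fraction in range is farther away.
Largest k: floor((22 - q_3)/q_4) = floor((22 - 11)/14) = 0.
Since k = 0, no intermediate fraction beyond p_4/q_4 has denominator <= 22, so the convergent 33/14 is the closest (its error is |741*14 - 33*314|/(314*14) = 12/4396).

33/14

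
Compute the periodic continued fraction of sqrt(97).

Write x_i = (sqrt(97) + m_i)/d_i with (m_0, d_0) = (0, 1). a_0 = floor(sqrt(97)) = 9, since 9^2 = 81 <= 97 < 100 = 10^2.
Iterate m_{i+1} = d_i*a_i - m_i, d_{i+1} = (97 - m_{i+1}^2)/d_i, a_{i+1} = floor((a_0 + m_{i+1})/d_{i+1}):
  m_1 = 1*9 - 0 = 9, d_1 = (97 - 9^2)/1 = 16/1 = 16, a_1 = floor((9 + 9)/16) = 1.
  m_2 = 16*1 - 9 = 7, d_2 = (97 - 7^2)/16 = 48/16 = 3, a_2 = floor((9 + 7)/3) = 5.
  m_3 = 3*5 - 7 = 8, d_3 = (97 - 8^2)/3 = 33/3 = 11, a_3 = floor((9 + 8)/11) = 1.
  m_4 = 11*1 - 8 = 3, d_4 = (97 - 3^2)/11 = 88/11 = 8, a_4 = floor((9 + 3)/8) = 1.
  m_5 = 8*1 - 3 = 5, d_5 = (97 - 5^2)/8 = 72/8 = 9, a_5 = floor((9 + 5)/9) = 1.
  m_6 = 9*1 - 5 = 4, d_6 = (97 - 4^2)/9 = 81/9 = 9, a_6 = floor((9 + 4)/9) = 1.
  m_7 = 9*1 - 4 = 5, d_7 = (97 - 5^2)/9 = 72/9 = 8, a_7 = floor((9 + 5)/8) = 1.
  m_8 = 8*1 - 5 = 3, d_8 = (97 - 3^2)/8 = 88/8 = 11, a_8 = floor((9 + 3)/11) = 1.
  m_9 = 11*1 - 3 = 8, d_9 = (97 - 8^2)/11 = 33/11 = 3, a_9 = floor((9 + 8)/3) = 5.
  m_10 = 3*5 - 8 = 7, d_10 = (97 - 7^2)/3 = 48/3 = 16, a_10 = floor((9 + 7)/16) = 1.
  m_11 = 16*1 - 7 = 9, d_11 = (97 - 9^2)/16 = 16/16 = 1, a_11 = floor((9 + 9)/1) = 18.
  m_12 = 1*18 - 9 = 9, d_12 = (97 - 9^2)/1 = 16/1 = 16: (m_12, d_12) = (m_1, d_1) = (9, 16), so from here the quotients repeat a_1, ..., a_11; the period length is 11.
Hence the expansion of sqrt(97) is a_0 = 9 followed by the repeating block 1, 5, 1, 1, 1, 1, 1, 1, 5, 1, 18 (period 11).

[9; (1, 5, 1, 1, 1, 1, 1, 1, 5, 1, 18)]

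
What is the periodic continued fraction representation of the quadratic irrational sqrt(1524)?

[39; (26, 78)]

Write x_i = (sqrt(1524) + m_i)/d_i with (m_0, d_0) = (0, 1). a_0 = floor(sqrt(1524)) = 39, since 39^2 = 1521 <= 1524 < 1600 = 40^2.
Iterate m_{i+1} = d_i*a_i - m_i, d_{i+1} = (1524 - m_{i+1}^2)/d_i, a_{i+1} = floor((a_0 + m_{i+1})/d_{i+1}):
  m_1 = 1*39 - 0 = 39, d_1 = (1524 - 39^2)/1 = 3/1 = 3, a_1 = floor((39 + 39)/3) = 26.
  m_2 = 3*26 - 39 = 39, d_2 = (1524 - 39^2)/3 = 3/3 = 1, a_2 = floor((39 + 39)/1) = 78.
  m_3 = 1*78 - 39 = 39, d_3 = (1524 - 39^2)/1 = 3/1 = 3: (m_3, d_3) = (m_1, d_1) = (39, 3), so from here the quotients repeat a_1, a_2; the period length is 2.
Hence the expansion of sqrt(1524) is a_0 = 39 followed by the repeating block 26, 78 (period 2).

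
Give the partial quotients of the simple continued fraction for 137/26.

[5; 3, 1, 2, 2]

Run the Euclidean algorithm on 137 and 26; the successive quotients are the partial quotients a_0, a_1, ... (each step inverts the fractional part left over by the previous one):
  137 = 5*26 + 7, so a_0 = 5.
  26 = 3*7 + 5, so a_1 = 3.
  7 = 1*5 + 2, so a_2 = 1.
  5 = 2*2 + 1, so a_3 = 2.
  2 = 2*1 + 0, so a_4 = 2.
The remainder reaches 0 after 5 divisions, so the expansion has 5 partial quotients, read off in order.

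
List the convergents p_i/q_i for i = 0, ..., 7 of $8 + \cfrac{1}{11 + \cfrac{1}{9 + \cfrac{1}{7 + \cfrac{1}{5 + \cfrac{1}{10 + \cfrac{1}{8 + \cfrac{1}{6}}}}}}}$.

8/1, 89/11, 809/100, 5752/711, 29569/3655, 301442/37261, 2441105/301743, 14948072/1847719

Using the convergent recurrence p_i = a_i*p_{i-1} + p_{i-2}, q_i = a_i*q_{i-1} + q_{i-2} with p_{-2}=0, p_{-1}=1, q_{-2}=1, q_{-1}=0:
  i=0: a_0=8, p_0 = 8*1 + 0 = 8, q_0 = 8*0 + 1 = 1.
  i=1: a_1=11, p_1 = 11*8 + 1 = 89, q_1 = 11*1 + 0 = 11.
  i=2: a_2=9, p_2 = 9*89 + 8 = 809, q_2 = 9*11 + 1 = 100.
  i=3: a_3=7, p_3 = 7*809 + 89 = 5752, q_3 = 7*100 + 11 = 711.
  i=4: a_4=5, p_4 = 5*5752 + 809 = 29569, q_4 = 5*711 + 100 = 3655.
  i=5: a_5=10, p_5 = 10*29569 + 5752 = 301442, q_5 = 10*3655 + 711 = 37261.
  i=6: a_6=8, p_6 = 8*301442 + 29569 = 2441105, q_6 = 8*37261 + 3655 = 301743.
  i=7: a_7=6, p_7 = 6*2441105 + 301442 = 14948072, q_7 = 6*301743 + 37261 = 1847719.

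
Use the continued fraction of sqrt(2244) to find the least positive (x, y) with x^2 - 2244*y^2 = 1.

(x, y) = (522785, 11036)

First expand sqrt(2244) as a continued fraction. With x_i = (sqrt(2244) + m_i)/d_i and (m_0, d_0) = (0, 1): a_0 = floor(sqrt(2244)) = 47, since 47^2 = 2209 <= 2244 < 2304 = 48^2.
Iterate m_{i+1} = d_i*a_i - m_i, d_{i+1} = (2244 - m_{i+1}^2)/d_i, a_{i+1} = floor((a_0 + m_{i+1})/d_{i+1}):
  m_1 = 1*47 - 0 = 47, d_1 = (2244 - 47^2)/1 = 35/1 = 35, a_1 = floor((47 + 47)/35) = 2.
  m_2 = 35*2 - 47 = 23, d_2 = (2244 - 23^2)/35 = 1715/35 = 49, a_2 = floor((47 + 23)/49) = 1.
  m_3 = 49*1 - 23 = 26, d_3 = (2244 - 26^2)/49 = 1568/49 = 32, a_3 = floor((47 + 26)/32) = 2.
  m_4 = 32*2 - 26 = 38, d_4 = (2244 - 38^2)/32 = 800/32 = 25, a_4 = floor((47 + 38)/25) = 3.
  m_5 = 25*3 - 38 = 37, d_5 = (2244 - 37^2)/25 = 875/25 = 35, a_5 = floor((47 + 37)/35) = 2.
  m_6 = 35*2 - 37 = 33, d_6 = (2244 - 33^2)/35 = 1155/35 = 33, a_6 = floor((47 + 33)/33) = 2.
  m_7 = 33*2 - 33 = 33, d_7 = (2244 - 33^2)/33 = 1155/33 = 35, a_7 = floor((47 + 33)/35) = 2.
  m_8 = 35*2 - 33 = 37, d_8 = (2244 - 37^2)/35 = 875/35 = 25, a_8 = floor((47 + 37)/25) = 3.
  m_9 = 25*3 - 37 = 38, d_9 = (2244 - 38^2)/25 = 800/25 = 32, a_9 = floor((47 + 38)/32) = 2.
  m_10 = 32*2 - 38 = 26, d_10 = (2244 - 26^2)/32 = 1568/32 = 49, a_10 = floor((47 + 26)/49) = 1.
  m_11 = 49*1 - 26 = 23, d_11 = (2244 - 23^2)/49 = 1715/49 = 35, a_11 = floor((47 + 23)/35) = 2.
  m_12 = 35*2 - 23 = 47, d_12 = (2244 - 47^2)/35 = 35/35 = 1, a_12 = floor((47 + 47)/1) = 94.
  m_13 = 1*94 - 47 = 47, d_13 = (2244 - 47^2)/1 = 35/1 = 35: (m_13, d_13) = (m_1, d_1) = (47, 35), so from here the quotients repeat a_1, ..., a_12; the period length is 12.
So sqrt(2244) = [47; (2, 1, 2, 3, 2, 2, 2, 3, 2, 1, 2, 94)] with period length k = 12.
k is even, so the fundamental solution of x^2 - 2244y^2 = 1 is (p_{k-1}, q_{k-1}) = (p_11, q_11); compute convergents through index 11.
Convergents (p_i = a_i*p_{i-1} + p_{i-2}, q_i = a_i*q_{i-1} + q_{i-2} with p_{-2}=0, p_{-1}=1, q_{-2}=1, q_{-1}=0):
  i=0: a_0=47, p_0 = 47*1 + 0 = 47, q_0 = 47*0 + 1 = 1.
  i=1: a_1=2, p_1 = 2*47 + 1 = 95, q_1 = 2*1 + 0 = 2.
  i=2: a_2=1, p_2 = 1*95 + 47 = 142, q_2 = 1*2 + 1 = 3.
  i=3: a_3=2, p_3 = 2*142 + 95 = 379, q_3 = 2*3 + 2 = 8.
  i=4: a_4=3, p_4 = 3*379 + 142 = 1279, q_4 = 3*8 + 3 = 27.
  i=5: a_5=2, p_5 = 2*1279 + 379 = 2937, q_5 = 2*27 + 8 = 62.
  i=6: a_6=2, p_6 = 2*2937 + 1279 = 7153, q_6 = 2*62 + 27 = 151.
  i=7: a_7=2, p_7 = 2*7153 + 2937 = 17243, q_7 = 2*151 + 62 = 364.
  i=8: a_8=3, p_8 = 3*17243 + 7153 = 58882, q_8 = 3*364 + 151 = 1243.
  i=9: a_9=2, p_9 = 2*58882 + 17243 = 135007, q_9 = 2*1243 + 364 = 2850.
  i=10: a_10=1, p_10 = 1*135007 + 58882 = 193889, q_10 = 1*2850 + 1243 = 4093.
  i=11: a_11=2, p_11 = 2*193889 + 135007 = 522785, q_11 = 2*4093 + 2850 = 11036.
Check: 522785^2 - 2244*11036^2 = 273304156225 - 273304156224 = 1, so (x, y) = (522785, 11036) solves the equation, and by the theorem it is the least positive solution.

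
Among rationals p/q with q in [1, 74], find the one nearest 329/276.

Expand x = 329/276 as a continued fraction with the Euclidean algorithm:
  329 = 1*276 + 53, so a_0 = 1.
  276 = 5*53 + 11, so a_1 = 5.
  53 = 4*11 + 9, so a_2 = 4.
  11 = 1*9 + 2, so a_3 = 1.
  9 = 4*2 + 1, so a_4 = 4.
  2 = 2*1 + 0, so a_5 = 2.
so x = [1; 5, 4, 1, 4, 2].
Convergents (p_i = a_i*p_{i-1} + p_{i-2}, q_i = a_i*q_{i-1} + q_{i-2} with p_{-2}=0, p_{-1}=1, q_{-2}=1, q_{-1}=0), until the denominator exceeds 74:
  i=0: a_0=1, p_0 = 1*1 + 0 = 1, q_0 = 1*0 + 1 = 1.
  i=1: a_1=5, p_1 = 5*1 + 1 = 6, q_1 = 5*1 + 0 = 5.
  i=2: a_2=4, p_2 = 4*6 + 1 = 25, q_2 = 4*5 + 1 = 21.
  i=3: a_3=1, p_3 = 1*25 + 6 = 31, q_3 = 1*21 + 5 = 26.
  i=4: a_4=4, p_4 = 4*31 + 25 = 149, q_4 = 4*26 + 21 = 125.
q_4 = 125 > 74, so the last convergent with denominator <= 74 is p_3/q_3 = 31/26.
The closest fraction with denominator <= 74 is either p_3/q_3 or the intermediate fraction (k*p_3 + p_2)/(k*q_3 + q_2) with the largest k >= 1 whose denominator stays <= 74; these approach x as k grows, and every other convergent or intermediate fraction in range is farther away.
Largest k: floor((74 - q_2)/q_3) = floor((74 - 21)/26) = 2.
That gives (2*31 + 25)/(2*26 + 21) = 87/73.
Compare the errors: |x - 31/26| = |329*26 - 31*276|/(276*26) = 2/7176, and |x - 87/73| = |329*73 - 87*276|/(276*73) = 5/20148.
Cross-multiplying, 5*7176 = 35880 < 40296 = 2*20148, so 5/20148 is smaller: the intermediate fraction 87/73 is closer to x than 31/26.

87/73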